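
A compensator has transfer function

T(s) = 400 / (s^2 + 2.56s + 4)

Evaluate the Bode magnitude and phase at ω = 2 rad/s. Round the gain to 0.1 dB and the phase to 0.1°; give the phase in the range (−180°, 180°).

At s = jω = j2:
quadratic: (j2)² + 2.56·j2 + 4 = 0 + j5.12 → |·| ≈ 5.12, ∠ ≈ 90.00°
|T| = 400 / 5.12 ≈ 78.125
Gain = 20 log₁₀(78.125) ≈ 37.86 dB
∠T = 0.00° − 90.00° = -90.00°

37.9 dB, -90.0°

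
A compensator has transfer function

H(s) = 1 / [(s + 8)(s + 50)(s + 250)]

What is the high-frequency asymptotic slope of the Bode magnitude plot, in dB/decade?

-60 dB/decade

Each pole contributes −20 dB/decade at high frequency; each zero contributes +20 dB/decade.
Net: 0 zero(s) − 3 pole(s) → -60 dB/decade.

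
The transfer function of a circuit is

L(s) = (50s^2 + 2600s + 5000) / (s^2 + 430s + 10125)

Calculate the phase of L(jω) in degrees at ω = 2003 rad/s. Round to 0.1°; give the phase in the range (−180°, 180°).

10.7°

Substitute s = j2003:
Numerator: 50(j2003)^2 + 2600(j2003) + 5000 = -200595450 + j5207800
Denominator: (j2003)^2 + 430(j2003) + 10125 = -4001884 + j861290
|N| = √(200595450² + 5207800²) ≈ 2.0066e+08, ∠N ≈ 178.51°
|D| = √(4001884² + 861290²) ≈ 4.0935e+06, ∠D ≈ 167.85°
∠L = 178.51° − 167.85° = 10.66°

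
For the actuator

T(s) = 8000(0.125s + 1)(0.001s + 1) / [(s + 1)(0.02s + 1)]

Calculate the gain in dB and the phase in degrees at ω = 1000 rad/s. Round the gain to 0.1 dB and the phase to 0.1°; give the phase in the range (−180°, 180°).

At ω = 1000 rad/s:
zero (1 + j1000·0.125) = 1 + j125 → |·| ≈ 125, ∠ ≈ 89.54°
zero (1 + j1000·0.001) = 1 + j1 → |·| ≈ 1.4142, ∠ ≈ 45.00°
pole (1 + j1000·1) = 1 + j1000 → |·| ≈ 1000, ∠ ≈ 89.94°
pole (1 + j1000·0.02) = 1 + j20 → |·| ≈ 20.025, ∠ ≈ 87.14°
|T| = 8000 · 125 · 1.4142 / (1000 · 20.025) ≈ 70.622
Gain = 20 log₁₀(70.622) ≈ 36.98 dB
∠T = (89.54° + 45.00°) − (89.94° + 87.14°) = -42.54°

37.0 dB, -42.5°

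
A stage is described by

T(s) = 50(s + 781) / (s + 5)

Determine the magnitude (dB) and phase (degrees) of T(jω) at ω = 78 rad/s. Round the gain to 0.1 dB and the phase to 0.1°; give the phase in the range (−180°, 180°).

54.0 dB, -80.6°

At s = jω = j78:
zero (s+781): 781 + j78 → |·| = √(781²+78²) = √616045 ≈ 784.89, ∠ = arctan(78/781) ≈ 5.70°
pole (s+5): 5 + j78 → |·| = √(5²+78²) = √6109 ≈ 78.16, ∠ = arctan(78/5) ≈ 86.33°
|T| = 50 · 784.89 / 78.16 ≈ 502.1
Gain = 20 log₁₀(502.1) ≈ 54.02 dB
∠T = 5.70° − 86.33° = -80.63°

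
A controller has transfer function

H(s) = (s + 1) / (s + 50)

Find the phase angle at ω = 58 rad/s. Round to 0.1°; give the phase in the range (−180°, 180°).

39.8°

At s = jω = j58:
zero (s+1): 1 + j58 → |·| = √(1²+58²) = √3365 ≈ 58.009, ∠ = arctan(58/1) ≈ 89.01°
pole (s+50): 50 + j58 → |·| = √(50²+58²) = √5864 ≈ 76.577, ∠ = arctan(58/50) ≈ 49.24°
∠H = 89.01° − 49.24° = 39.77°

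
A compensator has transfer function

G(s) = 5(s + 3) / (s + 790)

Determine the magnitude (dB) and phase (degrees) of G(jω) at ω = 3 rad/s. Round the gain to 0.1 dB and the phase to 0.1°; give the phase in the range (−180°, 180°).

-31.4 dB, 44.8°

At s = jω = j3:
zero (s+3): 3 + j3 → |·| = √(3²+3²) = √18 ≈ 4.2426, ∠ = arctan(3/3) ≈ 45.00°
pole (s+790): 790 + j3 → |·| = √(790²+3²) = √624109 ≈ 790.01, ∠ = arctan(3/790) ≈ 0.22°
|G| = 5 · 4.2426 / 790.01 ≈ 0.026852
Gain = 20 log₁₀(0.026852) ≈ -31.42 dB
∠G = 45.00° − 0.22° = 44.78°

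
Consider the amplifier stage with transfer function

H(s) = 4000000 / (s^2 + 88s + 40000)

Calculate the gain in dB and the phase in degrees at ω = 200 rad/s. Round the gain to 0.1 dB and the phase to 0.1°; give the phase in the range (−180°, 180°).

At s = jω = j200:
quadratic: (j200)² + 88·j200 + 40000 = 0 + j17600 → |·| ≈ 17600, ∠ ≈ 90.00°
|H| = 4000000 / 17600 ≈ 227.27
Gain = 20 log₁₀(227.27) ≈ 47.13 dB
∠H = 0.00° − 90.00° = -90.00°

47.1 dB, -90.0°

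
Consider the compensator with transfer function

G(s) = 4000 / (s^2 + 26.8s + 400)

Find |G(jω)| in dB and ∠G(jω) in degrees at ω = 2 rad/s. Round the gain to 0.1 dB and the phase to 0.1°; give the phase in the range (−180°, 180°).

At s = jω = j2:
quadratic: (j2)² + 26.8·j2 + 400 = 396 + j53.6 → |·| ≈ 399.61, ∠ ≈ 7.71°
|G| = 4000 / 399.61 ≈ 10.01
Gain = 20 log₁₀(10.01) ≈ 20.01 dB
∠G = 0.00° − 7.71° = -7.71°

20.0 dB, -7.7°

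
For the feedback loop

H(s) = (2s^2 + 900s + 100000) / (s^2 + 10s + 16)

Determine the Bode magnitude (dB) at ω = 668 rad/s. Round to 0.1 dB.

7.0 dB

Substitute s = j668:
Numerator: 2(j668)^2 + 900(j668) + 100000 = -792448 + j601200
Denominator: (j668)^2 + 10(j668) + 16 = -446208 + j6680
|N| = √(792448² + 601200²) ≈ 9.9469e+05, ∠N ≈ 142.81°
|D| = √(446208² + 6680²) ≈ 4.4626e+05, ∠D ≈ 179.14°
|H| = 9.9469e+05 / 4.4626e+05 ≈ 2.2289
Gain = 20 log₁₀(2.2289) ≈ 6.96 dB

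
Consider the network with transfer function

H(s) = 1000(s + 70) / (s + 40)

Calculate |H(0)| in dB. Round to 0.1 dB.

64.9 dB

H(0) = 1000·70 / (40) = 1750
20 log₁₀(1750) ≈ 64.86 dB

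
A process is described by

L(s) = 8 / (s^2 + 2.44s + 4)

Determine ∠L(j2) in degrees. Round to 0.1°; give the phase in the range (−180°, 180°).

At s = jω = j2:
quadratic: (j2)² + 2.44·j2 + 4 = 0 + j4.88 → |·| ≈ 4.88, ∠ ≈ 90.00°
∠L = 0.00° − 90.00° = -90.00°

-90.0°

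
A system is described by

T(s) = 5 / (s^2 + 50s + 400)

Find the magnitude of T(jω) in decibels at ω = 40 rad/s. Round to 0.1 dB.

Substitute s = j40:
Numerator: 5 = 5 + j0
Denominator: (j40)^2 + 50(j40) + 400 = -1200 + j2000
|N| = √(5² + 0²) ≈ 5, ∠N ≈ 0.00°
|D| = √(1200² + 2000²) ≈ 2332.4, ∠D ≈ 120.96°
|T| = 5 / 2332.4 ≈ 0.0021437
Gain = 20 log₁₀(0.0021437) ≈ -53.38 dB

-53.4 dB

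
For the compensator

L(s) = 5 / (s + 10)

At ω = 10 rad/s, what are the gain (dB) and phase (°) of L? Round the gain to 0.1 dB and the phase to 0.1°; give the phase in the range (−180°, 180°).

Substitute s = j10:
Numerator: 5 = 5 + j0
Denominator: (j10) + 10 = 10 + j10
|N| = √(5² + 0²) ≈ 5, ∠N ≈ 0.00°
|D| = √(10² + 10²) ≈ 14.142, ∠D ≈ 45.00°
|L| = 5 / 14.142 ≈ 0.35356
Gain = 20 log₁₀(0.35356) ≈ -9.03 dB
∠L = 0.00° − 45.00° = -45.00°

-9.0 dB, -45.0°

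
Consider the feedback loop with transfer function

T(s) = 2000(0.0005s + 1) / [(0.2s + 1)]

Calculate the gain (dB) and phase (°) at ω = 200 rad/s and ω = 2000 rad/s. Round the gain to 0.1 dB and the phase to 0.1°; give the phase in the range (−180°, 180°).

At ω = 200 rad/s:
zero (1 + j200·0.0005) = 1 + j0.1 → |·| ≈ 1.005, ∠ ≈ 5.71°
pole (1 + j200·0.2) = 1 + j40 → |·| ≈ 40.012, ∠ ≈ 88.57°
|T| = 2000 · 1.005 / (40.012) ≈ 50.235
Gain = 20 log₁₀(50.235) ≈ 34.02 dB
∠T = (5.71°) − (88.57°) = -82.86°

At ω = 2000 rad/s:
zero (1 + j2000·0.0005) = 1 + j1 → |·| ≈ 1.4142, ∠ ≈ 45.00°
pole (1 + j2000·0.2) = 1 + j400 → |·| ≈ 400, ∠ ≈ 89.86°
|T| = 2000 · 1.4142 / (400) ≈ 7.071
Gain = 20 log₁₀(7.071) ≈ 16.99 dB
∠T = (45.00°) − (89.86°) = -44.86°

ω = 200: 34.0 dB, -82.9°; ω = 2000: 17.0 dB, -44.9°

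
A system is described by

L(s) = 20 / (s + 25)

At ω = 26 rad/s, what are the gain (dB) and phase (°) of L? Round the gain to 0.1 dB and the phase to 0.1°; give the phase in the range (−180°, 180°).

At s = jω = j26:
pole (s+25): 25 + j26 → |·| = √(25²+26²) = √1301 ≈ 36.069, ∠ = arctan(26/25) ≈ 46.12°
|L| = 20 / 36.069 ≈ 0.55449
Gain = 20 log₁₀(0.55449) ≈ -5.12 dB
∠L = 0.00° − 46.12° = -46.12°

-5.1 dB, -46.1°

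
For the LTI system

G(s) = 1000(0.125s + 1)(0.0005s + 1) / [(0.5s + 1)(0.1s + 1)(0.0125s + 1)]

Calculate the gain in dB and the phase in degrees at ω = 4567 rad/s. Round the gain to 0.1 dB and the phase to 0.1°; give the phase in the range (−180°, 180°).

At ω = 4567 rad/s:
zero (1 + j4567·0.125) = 1 + j570.875 → |·| ≈ 570.88, ∠ ≈ 89.90°
zero (1 + j4567·0.0005) = 1 + j2.2835 → |·| ≈ 2.4929, ∠ ≈ 66.35°
pole (1 + j4567·0.5) = 1 + j2283.5 → |·| ≈ 2283.5, ∠ ≈ 89.97°
pole (1 + j4567·0.1) = 1 + j456.7 → |·| ≈ 456.7, ∠ ≈ 89.87°
pole (1 + j4567·0.0125) = 1 + j57.0875 → |·| ≈ 57.096, ∠ ≈ 89.00°
|G| = 1000 · 570.88 · 2.4929 / (2283.5 · 456.7 · 57.096) ≈ 0.023901
Gain = 20 log₁₀(0.023901) ≈ -32.43 dB
∠G = (89.90° + 66.35°) − (89.97° + 89.87° + 89.00°) = -112.59°

-32.4 dB, -112.6°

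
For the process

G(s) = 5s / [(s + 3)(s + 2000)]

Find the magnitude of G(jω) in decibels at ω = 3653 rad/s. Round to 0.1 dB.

-58.4 dB

At s = jω = j3653:
zero at origin: s = j3653 → |·| = 3653, ∠ = 90.00°
pole (s+3): 3 + j3653 → |·| = √(3²+3653²) = √13344418 ≈ 3653, ∠ = arctan(3653/3) ≈ 89.95°
pole (s+2000): 2000 + j3653 → |·| = √(2000²+3653²) = √17344409 ≈ 4164.7, ∠ = arctan(3653/2000) ≈ 61.30°
|G| = 5 · 3653 / 1.5214e+07 ≈ 0.0012005
Gain = 20 log₁₀(0.0012005) ≈ -58.41 dB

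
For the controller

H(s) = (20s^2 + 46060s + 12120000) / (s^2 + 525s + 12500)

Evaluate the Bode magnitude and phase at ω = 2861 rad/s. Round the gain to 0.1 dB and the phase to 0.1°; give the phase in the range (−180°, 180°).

Substitute s = j2861:
Numerator: 20(j2861)^2 + 46060(j2861) + 12120000 = -151586420 + j131777660
Denominator: (j2861)^2 + 525(j2861) + 12500 = -8172821 + j1502025
|N| = √(151586420² + 131777660²) ≈ 2.0086e+08, ∠N ≈ 139.00°
|D| = √(8172821² + 1502025²) ≈ 8.3097e+06, ∠D ≈ 169.59°
|H| = 2.0086e+08 / 8.3097e+06 ≈ 24.172
Gain = 20 log₁₀(24.172) ≈ 27.67 dB
∠H = 139.00° − 169.59° = -30.59°

27.7 dB, -30.6°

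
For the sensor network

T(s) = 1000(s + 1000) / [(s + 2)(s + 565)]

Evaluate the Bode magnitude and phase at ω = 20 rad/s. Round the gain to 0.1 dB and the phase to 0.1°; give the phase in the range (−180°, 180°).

38.9 dB, -85.2°

At s = jω = j20:
zero (s+1000): 1000 + j20 → |·| = √(1000²+20²) = √1000400 ≈ 1000.2, ∠ = arctan(20/1000) ≈ 1.15°
pole (s+2): 2 + j20 → |·| = √(2²+20²) = √404 ≈ 20.1, ∠ = arctan(20/2) ≈ 84.29°
pole (s+565): 565 + j20 → |·| = √(565²+20²) = √319625 ≈ 565.35, ∠ = arctan(20/565) ≈ 2.03°
|T| = 1000 · 1000.2 / 11364 ≈ 88.015
Gain = 20 log₁₀(88.015) ≈ 38.89 dB
∠T = 1.15° − 86.32° = -85.17°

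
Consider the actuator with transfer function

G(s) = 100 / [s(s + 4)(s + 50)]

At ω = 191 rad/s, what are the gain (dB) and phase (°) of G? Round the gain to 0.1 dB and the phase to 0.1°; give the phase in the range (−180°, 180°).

-97.2 dB, 105.9°

At s = jω = j191:
pole (s+4): 4 + j191 → |·| = √(4²+191²) = √36497 ≈ 191.04, ∠ = arctan(191/4) ≈ 88.80°
pole (s+50): 50 + j191 → |·| = √(50²+191²) = √38981 ≈ 197.44, ∠ = arctan(191/50) ≈ 75.33°
pole at origin: |s| = 191, ∠ = 90.00° (in denominator)
|G| = 100 / 7.2043e+06 ≈ 1.3881e-05
Gain = 20 log₁₀(1.3881e-05) ≈ -97.15 dB
∠G = 0.00° − 254.13° = -254.13° ≡ 105.87° (principal value)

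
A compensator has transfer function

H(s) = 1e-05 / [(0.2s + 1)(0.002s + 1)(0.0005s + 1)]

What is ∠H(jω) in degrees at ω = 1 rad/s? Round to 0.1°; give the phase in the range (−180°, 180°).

At ω = 1 rad/s:
pole (1 + j1·0.2) = 1 + j0.2 → |·| ≈ 1.0198, ∠ ≈ 11.31°
pole (1 + j1·0.002) = 1 + j0.002 → |·| ≈ 1, ∠ ≈ 0.11°
pole (1 + j1·0.0005) = 1 + j0.0005 → |·| ≈ 1, ∠ ≈ 0.03°
∠H = (0°) − (11.31° + 0.11° + 0.03°) = -11.45°

-11.5°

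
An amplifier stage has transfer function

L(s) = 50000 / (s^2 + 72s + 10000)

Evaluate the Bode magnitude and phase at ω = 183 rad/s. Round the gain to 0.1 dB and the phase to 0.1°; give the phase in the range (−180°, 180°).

5.4 dB, -150.7°

At s = jω = j183:
quadratic: (j183)² + 72·j183 + 10000 = -23489 + j13176 → |·| ≈ 26932, ∠ ≈ 150.71°
|L| = 50000 / 26932 ≈ 1.8565
Gain = 20 log₁₀(1.8565) ≈ 5.37 dB
∠L = 0.00° − 150.71° = -150.71°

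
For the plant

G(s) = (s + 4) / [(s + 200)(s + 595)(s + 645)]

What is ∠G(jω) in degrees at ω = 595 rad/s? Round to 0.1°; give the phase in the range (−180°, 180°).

-69.5°

At s = jω = j595:
zero (s+4): 4 + j595 → |·| = √(4²+595²) = √354041 ≈ 595.01, ∠ = arctan(595/4) ≈ 89.61°
pole (s+200): 200 + j595 → |·| = √(200²+595²) = √394025 ≈ 627.71, ∠ = arctan(595/200) ≈ 71.42°
pole (s+595): 595 + j595 → |·| = √(595²+595²) = √708050 ≈ 841.46, ∠ = arctan(595/595) ≈ 45.00°
pole (s+645): 645 + j595 → |·| = √(645²+595²) = √770050 ≈ 877.52, ∠ = arctan(595/645) ≈ 42.69°
∠G = 89.61° − 159.11° = -69.50°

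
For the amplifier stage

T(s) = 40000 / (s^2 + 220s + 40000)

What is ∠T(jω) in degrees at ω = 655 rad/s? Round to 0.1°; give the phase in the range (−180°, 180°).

-159.7°

At s = jω = j655:
quadratic: (j655)² + 220·j655 + 40000 = -389025 + j144100 → |·| ≈ 4.1486e+05, ∠ ≈ 159.67°
∠T = 0.00° − 159.67° = -159.67°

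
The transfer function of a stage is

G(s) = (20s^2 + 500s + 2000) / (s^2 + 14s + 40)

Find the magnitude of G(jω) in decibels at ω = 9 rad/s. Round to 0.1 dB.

Substitute s = j9:
Numerator: 20(j9)^2 + 500(j9) + 2000 = 380 + j4500
Denominator: (j9)^2 + 14(j9) + 40 = -41 + j126
|N| = √(380² + 4500²) ≈ 4516, ∠N ≈ 85.17°
|D| = √(41² + 126²) ≈ 132.5, ∠D ≈ 108.02°
|G| = 4516 / 132.5 ≈ 34.083
Gain = 20 log₁₀(34.083) ≈ 30.65 dB

30.7 dB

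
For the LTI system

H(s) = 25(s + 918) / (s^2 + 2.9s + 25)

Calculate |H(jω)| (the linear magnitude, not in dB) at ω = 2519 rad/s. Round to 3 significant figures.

At s = jω = j2519:
zero (s+918): 918 + j2519 → |·| = √(918²+2519²) = √7188085 ≈ 2681.1, ∠ = arctan(2519/918) ≈ 69.98°
quadratic: (j2519)² + 2.9·j2519 + 25 = -6345336 + j7305.1 → |·| ≈ 6.3453e+06, ∠ ≈ 179.93°
|H| = 25 · 2681.1 / 6.3453e+06 ≈ 0.010563

0.0106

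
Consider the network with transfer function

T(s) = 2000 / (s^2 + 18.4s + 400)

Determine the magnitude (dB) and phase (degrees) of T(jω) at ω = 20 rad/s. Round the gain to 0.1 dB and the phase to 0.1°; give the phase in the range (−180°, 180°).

At s = jω = j20:
quadratic: (j20)² + 18.4·j20 + 400 = 0 + j368 → |·| ≈ 368, ∠ ≈ 90.00°
|T| = 2000 / 368 ≈ 5.4348
Gain = 20 log₁₀(5.4348) ≈ 14.70 dB
∠T = 0.00° − 90.00° = -90.00°

14.7 dB, -90.0°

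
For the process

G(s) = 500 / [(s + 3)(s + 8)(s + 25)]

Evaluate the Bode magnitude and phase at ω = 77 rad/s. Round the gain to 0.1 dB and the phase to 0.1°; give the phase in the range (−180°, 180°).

At s = jω = j77:
pole (s+3): 3 + j77 → |·| = √(3²+77²) = √5938 ≈ 77.058, ∠ = arctan(77/3) ≈ 87.77°
pole (s+8): 8 + j77 → |·| = √(8²+77²) = √5993 ≈ 77.414, ∠ = arctan(77/8) ≈ 84.07°
pole (s+25): 25 + j77 → |·| = √(25²+77²) = √6554 ≈ 80.957, ∠ = arctan(77/25) ≈ 72.01°
|G| = 500 / 4.8294e+05 ≈ 0.0010353
Gain = 20 log₁₀(0.0010353) ≈ -59.70 dB
∠G = 0.00° − 243.85° = -243.85° ≡ 116.15° (principal value)

-59.7 dB, 116.2°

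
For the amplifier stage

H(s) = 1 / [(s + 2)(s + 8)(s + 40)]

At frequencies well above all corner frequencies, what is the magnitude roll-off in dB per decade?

-60 dB/decade

Each pole contributes −20 dB/decade at high frequency; each zero contributes +20 dB/decade.
Net: 0 zero(s) − 3 pole(s) → -60 dB/decade.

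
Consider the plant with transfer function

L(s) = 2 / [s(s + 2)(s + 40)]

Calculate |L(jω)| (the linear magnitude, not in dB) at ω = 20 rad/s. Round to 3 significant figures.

At s = jω = j20:
pole (s+2): 2 + j20 → |·| = √(2²+20²) = √404 ≈ 20.1, ∠ = arctan(20/2) ≈ 84.29°
pole (s+40): 40 + j20 → |·| = √(40²+20²) = √2000 ≈ 44.721, ∠ = arctan(20/40) ≈ 26.57°
pole at origin: |s| = 20, ∠ = 90.00° (in denominator)
|L| = 2 / 17978 ≈ 0.00011125

0.000111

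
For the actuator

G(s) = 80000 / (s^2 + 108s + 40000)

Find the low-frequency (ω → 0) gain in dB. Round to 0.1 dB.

6.0 dB

G(0) = 80000 / 40000 = 2
20 log₁₀(2) ≈ 6.02 dB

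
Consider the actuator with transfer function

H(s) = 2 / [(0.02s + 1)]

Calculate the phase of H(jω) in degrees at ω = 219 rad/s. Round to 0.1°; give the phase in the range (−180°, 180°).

-77.1°

At ω = 219 rad/s:
pole (1 + j219·0.02) = 1 + j4.38 → |·| ≈ 4.4927, ∠ ≈ 77.14°
∠H = (0°) − (77.14°) = -77.14°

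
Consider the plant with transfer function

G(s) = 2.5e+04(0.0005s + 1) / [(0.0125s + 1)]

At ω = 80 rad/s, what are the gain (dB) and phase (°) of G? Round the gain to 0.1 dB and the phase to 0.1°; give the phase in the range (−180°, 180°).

85.0 dB, -42.7°

At ω = 80 rad/s:
zero (1 + j80·0.0005) = 1 + j0.04 → |·| ≈ 1.0008, ∠ ≈ 2.29°
pole (1 + j80·0.0125) = 1 + j1 → |·| ≈ 1.4142, ∠ ≈ 45.00°
|G| = 2.5e+04 · 1.0008 / (1.4142) ≈ 17692
Gain = 20 log₁₀(17692) ≈ 84.96 dB
∠G = (2.29°) − (45.00°) = -42.71°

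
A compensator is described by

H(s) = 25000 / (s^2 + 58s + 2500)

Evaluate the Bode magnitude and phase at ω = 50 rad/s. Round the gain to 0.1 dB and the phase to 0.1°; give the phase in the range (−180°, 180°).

18.7 dB, -90.0°

At s = jω = j50:
quadratic: (j50)² + 58·j50 + 2500 = 0 + j2900 → |·| ≈ 2900, ∠ ≈ 90.00°
|H| = 25000 / 2900 ≈ 8.6207
Gain = 20 log₁₀(8.6207) ≈ 18.71 dB
∠H = 0.00° − 90.00° = -90.00°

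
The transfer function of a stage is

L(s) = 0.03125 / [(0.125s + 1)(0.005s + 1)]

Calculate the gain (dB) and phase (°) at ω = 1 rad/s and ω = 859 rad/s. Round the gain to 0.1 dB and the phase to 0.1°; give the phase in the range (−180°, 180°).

ω = 1: -30.2 dB, -7.4°; ω = 859: -83.6 dB, -166.4°

At ω = 1 rad/s:
pole (1 + j1·0.125) = 1 + j0.125 → |·| ≈ 1.0078, ∠ ≈ 7.13°
pole (1 + j1·0.005) = 1 + j0.005 → |·| ≈ 1, ∠ ≈ 0.29°
|L| = 0.03125 · 1 / (1.0078 · 1) ≈ 0.031008
Gain = 20 log₁₀(0.031008) ≈ -30.17 dB
∠L = (0°) − (7.13° + 0.29°) = -7.42°

At ω = 859 rad/s:
pole (1 + j859·0.125) = 1 + j107.375 → |·| ≈ 107.38, ∠ ≈ 89.47°
pole (1 + j859·0.005) = 1 + j4.295 → |·| ≈ 4.4099, ∠ ≈ 76.89°
|L| = 0.03125 · 1 / (107.38 · 4.4099) ≈ 6.5993e-05
Gain = 20 log₁₀(6.5993e-05) ≈ -83.61 dB
∠L = (0°) − (89.47° + 76.89°) = -166.36°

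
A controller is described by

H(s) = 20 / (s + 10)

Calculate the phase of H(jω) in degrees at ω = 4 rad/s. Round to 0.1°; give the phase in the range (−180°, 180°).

At s = jω = j4:
pole (s+10): 10 + j4 → |·| = √(10²+4²) = √116 ≈ 10.77, ∠ = arctan(4/10) ≈ 21.80°
∠H = 0.00° − 21.80° = -21.80°

-21.8°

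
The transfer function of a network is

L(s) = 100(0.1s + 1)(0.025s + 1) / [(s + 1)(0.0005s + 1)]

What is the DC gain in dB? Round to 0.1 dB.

40.0 dB

L(0) = 100 · 1 / 1 = 100
20 log₁₀(100) ≈ 40.00 dB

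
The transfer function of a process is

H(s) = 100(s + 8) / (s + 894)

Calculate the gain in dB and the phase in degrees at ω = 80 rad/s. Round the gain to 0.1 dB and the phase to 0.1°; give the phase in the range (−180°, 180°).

19.0 dB, 79.2°

At s = jω = j80:
zero (s+8): 8 + j80 → |·| = √(8²+80²) = √6464 ≈ 80.399, ∠ = arctan(80/8) ≈ 84.29°
pole (s+894): 894 + j80 → |·| = √(894²+80²) = √805636 ≈ 897.57, ∠ = arctan(80/894) ≈ 5.11°
|H| = 100 · 80.399 / 897.57 ≈ 8.9574
Gain = 20 log₁₀(8.9574) ≈ 19.04 dB
∠H = 84.29° − 5.11° = 79.18°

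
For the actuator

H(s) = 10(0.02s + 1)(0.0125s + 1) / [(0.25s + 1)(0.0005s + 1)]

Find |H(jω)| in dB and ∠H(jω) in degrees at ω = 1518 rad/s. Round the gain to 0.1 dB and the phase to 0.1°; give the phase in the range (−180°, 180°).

21.7 dB, 48.0°

At ω = 1518 rad/s:
zero (1 + j1518·0.02) = 1 + j30.36 → |·| ≈ 30.376, ∠ ≈ 88.11°
zero (1 + j1518·0.0125) = 1 + j18.975 → |·| ≈ 19.001, ∠ ≈ 86.98°
pole (1 + j1518·0.25) = 1 + j379.5 → |·| ≈ 379.5, ∠ ≈ 89.85°
pole (1 + j1518·0.0005) = 1 + j0.759 → |·| ≈ 1.2554, ∠ ≈ 37.20°
|H| = 10 · 30.376 · 19.001 / (379.5 · 1.2554) ≈ 12.115
Gain = 20 log₁₀(12.115) ≈ 21.67 dB
∠H = (88.11° + 86.98°) − (89.85° + 37.20°) = 48.04°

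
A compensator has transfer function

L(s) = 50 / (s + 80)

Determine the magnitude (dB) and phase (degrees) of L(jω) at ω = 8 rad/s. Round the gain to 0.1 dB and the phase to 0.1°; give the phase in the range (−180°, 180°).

Substitute s = j8:
Numerator: 50 = 50 + j0
Denominator: (j8) + 80 = 80 + j8
|N| = √(50² + 0²) ≈ 50, ∠N ≈ 0.00°
|D| = √(80² + 8²) ≈ 80.399, ∠D ≈ 5.71°
|L| = 50 / 80.399 ≈ 0.6219
Gain = 20 log₁₀(0.6219) ≈ -4.13 dB
∠L = 0.00° − 5.71° = -5.71°

-4.1 dB, -5.7°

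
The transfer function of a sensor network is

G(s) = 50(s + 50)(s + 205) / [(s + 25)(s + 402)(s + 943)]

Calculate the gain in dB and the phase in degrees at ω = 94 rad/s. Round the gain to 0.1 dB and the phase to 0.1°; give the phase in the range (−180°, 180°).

At s = jω = j94:
zero (s+50): 50 + j94 → |·| = √(50²+94²) = √11336 ≈ 106.47, ∠ = arctan(94/50) ≈ 61.99°
zero (s+205): 205 + j94 → |·| = √(205²+94²) = √50861 ≈ 225.52, ∠ = arctan(94/205) ≈ 24.63°
pole (s+25): 25 + j94 → |·| = √(25²+94²) = √9461 ≈ 97.268, ∠ = arctan(94/25) ≈ 75.11°
pole (s+402): 402 + j94 → |·| = √(402²+94²) = √170440 ≈ 412.84, ∠ = arctan(94/402) ≈ 13.16°
pole (s+943): 943 + j94 → |·| = √(943²+94²) = √898085 ≈ 947.67, ∠ = arctan(94/943) ≈ 5.69°
|G| = 50 · 24011 / 3.8055e+07 ≈ 0.031548
Gain = 20 log₁₀(0.031548) ≈ -30.02 dB
∠G = 86.62° − 93.96° = -7.34°

-30.0 dB, -7.3°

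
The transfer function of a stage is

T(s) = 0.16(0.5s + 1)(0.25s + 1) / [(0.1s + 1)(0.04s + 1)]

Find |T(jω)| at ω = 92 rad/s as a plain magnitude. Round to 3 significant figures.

4.80

At ω = 92 rad/s:
zero (1 + j92·0.5) = 1 + j46 → |·| ≈ 46.011, ∠ ≈ 88.75°
zero (1 + j92·0.25) = 1 + j23 → |·| ≈ 23.022, ∠ ≈ 87.51°
pole (1 + j92·0.1) = 1 + j9.2 → |·| ≈ 9.2542, ∠ ≈ 83.80°
pole (1 + j92·0.04) = 1 + j3.68 → |·| ≈ 3.8134, ∠ ≈ 74.80°
|T| = 0.16 · 46.011 · 23.022 / (9.2542 · 3.8134) ≈ 4.8026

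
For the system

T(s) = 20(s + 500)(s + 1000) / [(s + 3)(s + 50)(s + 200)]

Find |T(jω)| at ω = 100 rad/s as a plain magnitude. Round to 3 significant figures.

At s = jω = j100:
zero (s+500): 500 + j100 → |·| = √(500²+100²) = √260000 ≈ 509.9, ∠ = arctan(100/500) ≈ 11.31°
zero (s+1000): 1000 + j100 → |·| = √(1000²+100²) = √1010000 ≈ 1005, ∠ = arctan(100/1000) ≈ 5.71°
pole (s+3): 3 + j100 → |·| = √(3²+100²) = √10009 ≈ 100.04, ∠ = arctan(100/3) ≈ 88.28°
pole (s+50): 50 + j100 → |·| = √(50²+100²) = √12500 ≈ 111.8, ∠ = arctan(100/50) ≈ 63.43°
pole (s+200): 200 + j100 → |·| = √(200²+100²) = √50000 ≈ 223.61, ∠ = arctan(100/200) ≈ 26.57°
|T| = 20 · 5.1245e+05 / 2.501e+06 ≈ 4.098

4.10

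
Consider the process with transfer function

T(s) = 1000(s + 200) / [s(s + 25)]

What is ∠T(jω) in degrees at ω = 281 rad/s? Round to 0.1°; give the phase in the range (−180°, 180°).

-120.4°

At s = jω = j281:
zero (s+200): 200 + j281 → |·| = √(200²+281²) = √118961 ≈ 344.91, ∠ = arctan(281/200) ≈ 54.56°
pole (s+25): 25 + j281 → |·| = √(25²+281²) = √79586 ≈ 282.11, ∠ = arctan(281/25) ≈ 84.92°
pole at origin: |s| = 281, ∠ = 90.00° (in denominator)
∠T = 54.56° − 174.92° = -120.36°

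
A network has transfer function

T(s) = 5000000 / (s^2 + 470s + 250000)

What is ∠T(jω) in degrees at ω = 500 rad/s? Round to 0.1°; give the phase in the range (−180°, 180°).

-90.0°

At s = jω = j500:
quadratic: (j500)² + 470·j500 + 250000 = 0 + j235000 → |·| ≈ 2.35e+05, ∠ ≈ 90.00°
∠T = 0.00° − 90.00° = -90.00°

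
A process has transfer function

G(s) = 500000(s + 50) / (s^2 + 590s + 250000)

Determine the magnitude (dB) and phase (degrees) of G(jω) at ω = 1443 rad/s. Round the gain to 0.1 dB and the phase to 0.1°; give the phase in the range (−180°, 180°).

At s = jω = j1443:
zero (s+50): 50 + j1443 → |·| = √(50²+1443²) = √2084749 ≈ 1443.9, ∠ = arctan(1443/50) ≈ 88.02°
quadratic: (j1443)² + 590·j1443 + 250000 = -1832249 + j851370 → |·| ≈ 2.0204e+06, ∠ ≈ 155.08°
|G| = 500000 · 1443.9 / 2.0204e+06 ≈ 357.33
Gain = 20 log₁₀(357.33) ≈ 51.06 dB
∠G = 88.02° − 155.08° = -67.06°

51.1 dB, -67.1°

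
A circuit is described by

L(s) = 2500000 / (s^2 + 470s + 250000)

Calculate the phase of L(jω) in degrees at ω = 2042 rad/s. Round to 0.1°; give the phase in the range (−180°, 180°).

At s = jω = j2042:
quadratic: (j2042)² + 470·j2042 + 250000 = -3919764 + j959740 → |·| ≈ 4.0355e+06, ∠ ≈ 166.24°
∠L = 0.00° − 166.24° = -166.24°

-166.2°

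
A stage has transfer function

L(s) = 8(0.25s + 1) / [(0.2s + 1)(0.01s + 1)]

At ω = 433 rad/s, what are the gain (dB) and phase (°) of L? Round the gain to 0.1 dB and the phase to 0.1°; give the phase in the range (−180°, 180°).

At ω = 433 rad/s:
zero (1 + j433·0.25) = 1 + j108.25 → |·| ≈ 108.25, ∠ ≈ 89.47°
pole (1 + j433·0.2) = 1 + j86.6 → |·| ≈ 86.606, ∠ ≈ 89.34°
pole (1 + j433·0.01) = 1 + j4.33 → |·| ≈ 4.444, ∠ ≈ 77.00°
|L| = 8 · 108.25 / (86.606 · 4.444) ≈ 2.2501
Gain = 20 log₁₀(2.2501) ≈ 7.04 dB
∠L = (89.47°) − (89.34° + 77.00°) = -76.87°

7.0 dB, -76.9°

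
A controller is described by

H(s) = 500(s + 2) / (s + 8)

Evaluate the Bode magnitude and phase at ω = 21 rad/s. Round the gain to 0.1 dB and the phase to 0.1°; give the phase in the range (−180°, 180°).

At s = jω = j21:
zero (s+2): 2 + j21 → |·| = √(2²+21²) = √445 ≈ 21.095, ∠ = arctan(21/2) ≈ 84.56°
pole (s+8): 8 + j21 → |·| = √(8²+21²) = √505 ≈ 22.472, ∠ = arctan(21/8) ≈ 69.15°
|H| = 500 · 21.095 / 22.472 ≈ 469.36
Gain = 20 log₁₀(469.36) ≈ 53.43 dB
∠H = 84.56° − 69.15° = 15.41°

53.4 dB, 15.4°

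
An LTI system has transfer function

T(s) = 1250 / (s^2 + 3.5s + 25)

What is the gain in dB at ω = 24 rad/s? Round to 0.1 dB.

7.0 dB

At s = jω = j24:
quadratic: (j24)² + 3.5·j24 + 25 = -551 + j84 → |·| ≈ 557.37, ∠ ≈ 171.33°
|T| = 1250 / 557.37 ≈ 2.2427
Gain = 20 log₁₀(2.2427) ≈ 7.02 dB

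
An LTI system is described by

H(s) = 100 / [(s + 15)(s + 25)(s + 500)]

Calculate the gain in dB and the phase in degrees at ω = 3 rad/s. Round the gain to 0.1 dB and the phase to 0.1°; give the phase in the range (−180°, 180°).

At s = jω = j3:
pole (s+15): 15 + j3 → |·| = √(15²+3²) = √234 ≈ 15.297, ∠ = arctan(3/15) ≈ 11.31°
pole (s+25): 25 + j3 → |·| = √(25²+3²) = √634 ≈ 25.179, ∠ = arctan(3/25) ≈ 6.84°
pole (s+500): 500 + j3 → |·| = √(500²+3²) = √250009 ≈ 500.01, ∠ = arctan(3/500) ≈ 0.34°
|H| = 100 / 1.9259e+05 ≈ 0.00051924
Gain = 20 log₁₀(0.00051924) ≈ -65.69 dB
∠H = 0.00° − 18.49° = -18.49°

-65.7 dB, -18.5°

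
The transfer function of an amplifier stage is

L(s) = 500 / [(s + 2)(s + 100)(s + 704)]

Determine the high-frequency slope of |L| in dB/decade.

-60 dB/decade

Each pole contributes −20 dB/decade at high frequency; each zero contributes +20 dB/decade.
Net: 0 zero(s) − 3 pole(s) → -60 dB/decade.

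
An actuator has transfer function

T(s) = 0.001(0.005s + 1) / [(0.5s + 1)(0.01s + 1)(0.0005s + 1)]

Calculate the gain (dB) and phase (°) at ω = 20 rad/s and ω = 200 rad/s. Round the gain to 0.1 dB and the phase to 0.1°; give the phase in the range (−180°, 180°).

ω = 20: -80.2 dB, -90.5°; ω = 200: -104.0 dB, -113.6°

At ω = 20 rad/s:
zero (1 + j20·0.005) = 1 + j0.1 → |·| ≈ 1.005, ∠ ≈ 5.71°
pole (1 + j20·0.5) = 1 + j10 → |·| ≈ 10.05, ∠ ≈ 84.29°
pole (1 + j20·0.01) = 1 + j0.2 → |·| ≈ 1.0198, ∠ ≈ 11.31°
pole (1 + j20·0.0005) = 1 + j0.01 → |·| ≈ 1, ∠ ≈ 0.57°
|T| = 0.001 · 1.005 / (10.05 · 1.0198 · 1) ≈ 9.8058e-05
Gain = 20 log₁₀(9.8058e-05) ≈ -80.17 dB
∠T = (5.71°) − (84.29° + 11.31° + 0.57°) = -90.46°

At ω = 200 rad/s:
zero (1 + j200·0.005) = 1 + j1 → |·| ≈ 1.4142, ∠ ≈ 45.00°
pole (1 + j200·0.5) = 1 + j100 → |·| ≈ 100, ∠ ≈ 89.43°
pole (1 + j200·0.01) = 1 + j2 → |·| ≈ 2.2361, ∠ ≈ 63.43°
pole (1 + j200·0.0005) = 1 + j0.1 → |·| ≈ 1.005, ∠ ≈ 5.71°
|T| = 0.001 · 1.4142 / (100 · 2.2361 · 1.005) ≈ 6.2929e-06
Gain = 20 log₁₀(6.2929e-06) ≈ -104.02 dB
∠T = (45.00°) − (89.43° + 63.43° + 5.71°) = -113.57°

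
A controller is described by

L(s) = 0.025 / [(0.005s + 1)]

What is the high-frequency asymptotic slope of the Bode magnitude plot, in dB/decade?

-20 dB/decade

Each pole contributes −20 dB/decade at high frequency; each zero contributes +20 dB/decade.
Net: 0 zero(s) − 1 pole(s) → -20 dB/decade.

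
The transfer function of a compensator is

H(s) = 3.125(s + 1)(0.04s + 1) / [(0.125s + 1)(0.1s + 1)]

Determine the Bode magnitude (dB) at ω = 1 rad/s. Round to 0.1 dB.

At ω = 1 rad/s:
zero (1 + j1·1) = 1 + j1 → |·| ≈ 1.4142, ∠ ≈ 45.00°
zero (1 + j1·0.04) = 1 + j0.04 → |·| ≈ 1.0008, ∠ ≈ 2.29°
pole (1 + j1·0.125) = 1 + j0.125 → |·| ≈ 1.0078, ∠ ≈ 7.13°
pole (1 + j1·0.1) = 1 + j0.1 → |·| ≈ 1.005, ∠ ≈ 5.71°
|H| = 3.125 · 1.4142 · 1.0008 / (1.0078 · 1.005) ≈ 4.3668
Gain = 20 log₁₀(4.3668) ≈ 12.80 dB

12.8 dB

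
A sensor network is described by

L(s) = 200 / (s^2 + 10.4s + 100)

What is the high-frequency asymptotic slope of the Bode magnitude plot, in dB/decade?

-40 dB/decade

Each pole contributes −20 dB/decade at high frequency; each zero contributes +20 dB/decade.
Net: 0 zero(s) − 2 pole(s) → -40 dB/decade.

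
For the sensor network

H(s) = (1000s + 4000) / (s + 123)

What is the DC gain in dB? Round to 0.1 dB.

30.2 dB

H(0) = 4000 / 123 ≈ 32.52
20 log₁₀(32.52) ≈ 30.24 dB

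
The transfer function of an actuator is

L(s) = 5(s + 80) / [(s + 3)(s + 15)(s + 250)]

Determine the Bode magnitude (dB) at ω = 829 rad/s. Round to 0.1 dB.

At s = jω = j829:
zero (s+80): 80 + j829 → |·| = √(80²+829²) = √693641 ≈ 832.85, ∠ = arctan(829/80) ≈ 84.49°
pole (s+3): 3 + j829 → |·| = √(3²+829²) = √687250 ≈ 829.01, ∠ = arctan(829/3) ≈ 89.79°
pole (s+15): 15 + j829 → |·| = √(15²+829²) = √687466 ≈ 829.14, ∠ = arctan(829/15) ≈ 88.96°
pole (s+250): 250 + j829 → |·| = √(250²+829²) = √749741 ≈ 865.88, ∠ = arctan(829/250) ≈ 73.22°
|L| = 5 · 832.85 / 5.9518e+08 ≈ 6.9966e-06
Gain = 20 log₁₀(6.9966e-06) ≈ -103.10 dB

-103.1 dB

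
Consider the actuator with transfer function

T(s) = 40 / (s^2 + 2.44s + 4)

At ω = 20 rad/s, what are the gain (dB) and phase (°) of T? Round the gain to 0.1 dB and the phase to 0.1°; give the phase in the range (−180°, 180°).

At s = jω = j20:
quadratic: (j20)² + 2.44·j20 + 4 = -396 + j48.8 → |·| ≈ 399, ∠ ≈ 172.97°
|T| = 40 / 399 ≈ 0.10025
Gain = 20 log₁₀(0.10025) ≈ -19.98 dB
∠T = 0.00° − 172.97° = -172.97°

-20.0 dB, -173.0°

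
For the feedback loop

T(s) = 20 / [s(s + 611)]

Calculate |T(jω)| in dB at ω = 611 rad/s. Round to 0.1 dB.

-88.4 dB

At s = jω = j611:
pole (s+611): 611 + j611 → |·| = √(611²+611²) = √746642 ≈ 864.08, ∠ = arctan(611/611) ≈ 45.00°
pole at origin: |s| = 611, ∠ = 90.00° (in denominator)
|T| = 20 / 5.2795e+05 ≈ 3.7882e-05
Gain = 20 log₁₀(3.7882e-05) ≈ -88.43 dB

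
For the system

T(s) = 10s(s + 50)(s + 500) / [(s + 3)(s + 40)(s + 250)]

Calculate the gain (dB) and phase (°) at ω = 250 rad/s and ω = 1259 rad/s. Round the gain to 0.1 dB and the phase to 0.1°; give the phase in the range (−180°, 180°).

At s = jω = j250:
zero (s+50): 50 + j250 → |·| = √(50²+250²) = √65000 ≈ 254.95, ∠ = arctan(250/50) ≈ 78.69°
zero (s+500): 500 + j250 → |·| = √(500²+250²) = √312500 ≈ 559.02, ∠ = arctan(250/500) ≈ 26.57°
zero at origin: s = j250 → |·| = 250, ∠ = 90.00°
pole (s+3): 3 + j250 → |·| = √(3²+250²) = √62509 ≈ 250.02, ∠ = arctan(250/3) ≈ 89.31°
pole (s+40): 40 + j250 → |·| = √(40²+250²) = √64100 ≈ 253.18, ∠ = arctan(250/40) ≈ 80.91°
pole (s+250): 250 + j250 → |·| = √(250²+250²) = √125000 ≈ 353.55, ∠ = arctan(250/250) ≈ 45.00°
|T| = 10 · 3.5631e+07 / 2.238e+07 ≈ 15.921
Gain = 20 log₁₀(15.921) ≈ 24.04 dB
∠T = 195.26° − 215.22° = -19.96°

At s = jω = j1259:
zero (s+50): 50 + j1259 → |·| = √(50²+1259²) = √1587581 ≈ 1260, ∠ = arctan(1259/50) ≈ 87.73°
zero (s+500): 500 + j1259 → |·| = √(500²+1259²) = √1835081 ≈ 1354.7, ∠ = arctan(1259/500) ≈ 68.34°
zero at origin: s = j1259 → |·| = 1259, ∠ = 90.00°
pole (s+3): 3 + j1259 → |·| = √(3²+1259²) = √1585090 ≈ 1259, ∠ = arctan(1259/3) ≈ 89.86°
pole (s+40): 40 + j1259 → |·| = √(40²+1259²) = √1586681 ≈ 1259.6, ∠ = arctan(1259/40) ≈ 88.18°
pole (s+250): 250 + j1259 → |·| = √(250²+1259²) = √1647581 ≈ 1283.6, ∠ = arctan(1259/250) ≈ 78.77°
|T| = 10 · 2.149e+09 / 2.0356e+09 ≈ 10.557
Gain = 20 log₁₀(10.557) ≈ 20.47 dB
∠T = 246.07° − 256.81° = -10.74°

ω = 250: 24.0 dB, -20.0°; ω = 1259: 20.5 dB, -10.7°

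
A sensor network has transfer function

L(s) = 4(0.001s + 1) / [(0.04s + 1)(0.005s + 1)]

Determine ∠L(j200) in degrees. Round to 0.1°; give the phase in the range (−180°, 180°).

-116.6°

At ω = 200 rad/s:
zero (1 + j200·0.001) = 1 + j0.2 → |·| ≈ 1.0198, ∠ ≈ 11.31°
pole (1 + j200·0.04) = 1 + j8 → |·| ≈ 8.0623, ∠ ≈ 82.87°
pole (1 + j200·0.005) = 1 + j1 → |·| ≈ 1.4142, ∠ ≈ 45.00°
∠L = (11.31°) − (82.87° + 45.00°) = -116.56°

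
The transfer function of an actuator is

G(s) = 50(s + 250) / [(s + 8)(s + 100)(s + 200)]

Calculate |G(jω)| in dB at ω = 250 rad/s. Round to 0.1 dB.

-61.7 dB

At s = jω = j250:
zero (s+250): 250 + j250 → |·| = √(250²+250²) = √125000 ≈ 353.55, ∠ = arctan(250/250) ≈ 45.00°
pole (s+8): 8 + j250 → |·| = √(8²+250²) = √62564 ≈ 250.13, ∠ = arctan(250/8) ≈ 88.17°
pole (s+100): 100 + j250 → |·| = √(100²+250²) = √72500 ≈ 269.26, ∠ = arctan(250/100) ≈ 68.20°
pole (s+200): 200 + j250 → |·| = √(200²+250²) = √102500 ≈ 320.16, ∠ = arctan(250/200) ≈ 51.34°
|G| = 50 · 353.55 / 2.1563e+07 ≈ 0.00081981
Gain = 20 log₁₀(0.00081981) ≈ -61.73 dB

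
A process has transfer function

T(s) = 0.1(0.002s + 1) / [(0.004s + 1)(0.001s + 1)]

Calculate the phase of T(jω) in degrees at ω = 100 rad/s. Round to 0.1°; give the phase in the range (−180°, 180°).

-16.2°

At ω = 100 rad/s:
zero (1 + j100·0.002) = 1 + j0.2 → |·| ≈ 1.0198, ∠ ≈ 11.31°
pole (1 + j100·0.004) = 1 + j0.4 → |·| ≈ 1.077, ∠ ≈ 21.80°
pole (1 + j100·0.001) = 1 + j0.1 → |·| ≈ 1.005, ∠ ≈ 5.71°
∠T = (11.31°) − (21.80° + 5.71°) = -16.20°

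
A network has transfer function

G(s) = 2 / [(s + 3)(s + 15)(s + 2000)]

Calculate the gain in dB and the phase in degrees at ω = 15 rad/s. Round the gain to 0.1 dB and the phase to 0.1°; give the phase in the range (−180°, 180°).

At s = jω = j15:
pole (s+3): 3 + j15 → |·| = √(3²+15²) = √234 ≈ 15.297, ∠ = arctan(15/3) ≈ 78.69°
pole (s+15): 15 + j15 → |·| = √(15²+15²) = √450 ≈ 21.213, ∠ = arctan(15/15) ≈ 45.00°
pole (s+2000): 2000 + j15 → |·| = √(2000²+15²) = √4000225 ≈ 2000.1, ∠ = arctan(15/2000) ≈ 0.43°
|G| = 2 / 6.4902e+05 ≈ 3.0816e-06
Gain = 20 log₁₀(3.0816e-06) ≈ -110.22 dB
∠G = 0.00° − 124.12° = -124.12°

-110.2 dB, -124.1°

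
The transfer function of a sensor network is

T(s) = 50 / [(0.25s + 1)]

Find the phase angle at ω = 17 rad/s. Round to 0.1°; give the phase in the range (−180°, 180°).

-76.8°

At ω = 17 rad/s:
pole (1 + j17·0.25) = 1 + j4.25 → |·| ≈ 4.3661, ∠ ≈ 76.76°
∠T = (0°) − (76.76°) = -76.76°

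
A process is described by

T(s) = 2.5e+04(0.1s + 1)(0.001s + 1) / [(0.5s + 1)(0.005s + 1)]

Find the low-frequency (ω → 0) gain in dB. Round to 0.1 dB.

T(0) = 2.5e+04 · 1 / 1 = 25000
20 log₁₀(25000) ≈ 87.96 dB

88.0 dB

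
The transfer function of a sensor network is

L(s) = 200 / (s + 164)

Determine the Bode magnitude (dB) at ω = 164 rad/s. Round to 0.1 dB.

-1.3 dB

Substitute s = j164:
Numerator: 200 = 200 + j0
Denominator: (j164) + 164 = 164 + j164
|N| = √(200² + 0²) ≈ 200, ∠N ≈ 0.00°
|D| = √(164² + 164²) ≈ 231.93, ∠D ≈ 45.00°
|L| = 200 / 231.93 ≈ 0.86233
Gain = 20 log₁₀(0.86233) ≈ -1.29 dB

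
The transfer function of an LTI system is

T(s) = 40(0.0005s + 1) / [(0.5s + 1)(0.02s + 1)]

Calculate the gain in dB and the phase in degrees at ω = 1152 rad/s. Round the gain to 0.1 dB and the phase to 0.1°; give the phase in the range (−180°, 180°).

-49.2 dB, -147.5°

At ω = 1152 rad/s:
zero (1 + j1152·0.0005) = 1 + j0.576 → |·| ≈ 1.154, ∠ ≈ 29.94°
pole (1 + j1152·0.5) = 1 + j576 → |·| ≈ 576, ∠ ≈ 89.90°
pole (1 + j1152·0.02) = 1 + j23.04 → |·| ≈ 23.062, ∠ ≈ 87.51°
|T| = 40 · 1.154 / (576 · 23.062) ≈ 0.0034749
Gain = 20 log₁₀(0.0034749) ≈ -49.18 dB
∠T = (29.94°) − (89.90° + 87.51°) = -147.47°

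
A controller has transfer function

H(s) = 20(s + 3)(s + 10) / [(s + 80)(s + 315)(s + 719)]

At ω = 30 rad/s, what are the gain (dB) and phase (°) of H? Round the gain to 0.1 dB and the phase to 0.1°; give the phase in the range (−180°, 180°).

At s = jω = j30:
zero (s+3): 3 + j30 → |·| = √(3²+30²) = √909 ≈ 30.15, ∠ = arctan(30/3) ≈ 84.29°
zero (s+10): 10 + j30 → |·| = √(10²+30²) = √1000 ≈ 31.623, ∠ = arctan(30/10) ≈ 71.57°
pole (s+80): 80 + j30 → |·| = √(80²+30²) = √7300 ≈ 85.44, ∠ = arctan(30/80) ≈ 20.56°
pole (s+315): 315 + j30 → |·| = √(315²+30²) = √100125 ≈ 316.43, ∠ = arctan(30/315) ≈ 5.44°
pole (s+719): 719 + j30 → |·| = √(719²+30²) = √517861 ≈ 719.63, ∠ = arctan(30/719) ≈ 2.39°
|H| = 20 · 953.43 / 1.9456e+07 ≈ 0.00098009
Gain = 20 log₁₀(0.00098009) ≈ -60.17 dB
∠H = 155.86° − 28.39° = 127.47°

-60.2 dB, 127.5°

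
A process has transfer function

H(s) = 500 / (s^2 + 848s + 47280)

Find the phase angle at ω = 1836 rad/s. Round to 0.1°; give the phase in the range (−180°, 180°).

-154.9°

Substitute s = j1836:
Numerator: 500 = 500 + j0
Denominator: (j1836)^2 + 848(j1836) + 47280 = -3323616 + j1556928
|N| = √(500² + 0²) ≈ 500, ∠N ≈ 0.00°
|D| = √(3323616² + 1556928²) ≈ 3.6702e+06, ∠D ≈ 154.90°
∠H = 0.00° − 154.90° = -154.90°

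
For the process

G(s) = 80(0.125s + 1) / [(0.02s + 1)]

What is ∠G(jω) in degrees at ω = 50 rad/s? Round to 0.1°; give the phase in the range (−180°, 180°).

At ω = 50 rad/s:
zero (1 + j50·0.125) = 1 + j6.25 → |·| ≈ 6.3295, ∠ ≈ 80.91°
pole (1 + j50·0.02) = 1 + j1 → |·| ≈ 1.4142, ∠ ≈ 45.00°
∠G = (80.91°) − (45.00°) = 35.91°

35.9°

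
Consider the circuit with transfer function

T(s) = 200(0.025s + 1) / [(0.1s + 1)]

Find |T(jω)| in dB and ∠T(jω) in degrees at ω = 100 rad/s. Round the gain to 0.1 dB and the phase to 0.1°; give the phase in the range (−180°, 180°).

At ω = 100 rad/s:
zero (1 + j100·0.025) = 1 + j2.5 → |·| ≈ 2.6926, ∠ ≈ 68.20°
pole (1 + j100·0.1) = 1 + j10 → |·| ≈ 10.05, ∠ ≈ 84.29°
|T| = 200 · 2.6926 / (10.05) ≈ 53.584
Gain = 20 log₁₀(53.584) ≈ 34.58 dB
∠T = (68.20°) − (84.29°) = -16.09°

34.6 dB, -16.1°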